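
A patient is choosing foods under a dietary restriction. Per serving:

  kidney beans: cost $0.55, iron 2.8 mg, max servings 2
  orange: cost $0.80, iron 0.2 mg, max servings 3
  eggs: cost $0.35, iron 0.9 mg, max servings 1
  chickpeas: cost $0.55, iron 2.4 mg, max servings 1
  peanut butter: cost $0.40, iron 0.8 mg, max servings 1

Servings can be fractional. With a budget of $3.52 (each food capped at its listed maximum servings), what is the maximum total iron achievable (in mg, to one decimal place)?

Iron per dollar: kidney beans 5.091, chickpeas 4.364, eggs 2.571, peanut butter 2, orange 0.25.
Take 2 servings of kidney beans: spends $1.10, +5.6 mg iron (running total 5.6 mg).
Take 1 serving of chickpeas: spends $0.55, +2.4 mg iron (running total 8.0 mg).
Take 1 serving of eggs: spends $0.35, +0.9 mg iron (running total 8.9 mg).
Take 1 serving of peanut butter: spends $0.40, +0.8 mg iron (running total 9.7 mg).
Take 1.4 servings of orange: spends $1.12, +0.3 mg iron (running total 10.0 mg).
Greedy by best ratio exhausts the cost allowance optimally: 10.0 mg.

10.0 mg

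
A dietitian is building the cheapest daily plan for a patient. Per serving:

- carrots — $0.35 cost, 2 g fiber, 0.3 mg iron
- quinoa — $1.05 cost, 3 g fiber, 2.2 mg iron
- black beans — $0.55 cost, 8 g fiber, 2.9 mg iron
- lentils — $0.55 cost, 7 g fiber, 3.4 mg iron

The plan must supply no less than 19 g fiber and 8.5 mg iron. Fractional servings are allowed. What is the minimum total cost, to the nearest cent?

$1.43

Minimising a linear cost over {fiber ≥ 19, iron ≥ 8.5, servings ≥ 0} — the optimum is at a vertex, using one or two foods.
carrots only: max(19/2, 8.5/0.3) = 28.33 servings → $9.92.
quinoa only: max(19/3, 8.5/2.2) = 6.333 servings → $6.65.
black beans only: max(19/8, 8.5/2.9) = 2.931 servings → $1.61.
lentils only: max(19/7, 8.5/3.4) = 2.714 servings → $1.49.
carrots + quinoa with both tight: 4.657 servings and 3.229 servings → $5.02.
carrots + black beans with both targets exact would need a negative amount; discard.
carrots + lentils with both tight: 1.085 servings and 2.404 servings → $1.70.
quinoa + black beans with both tight: 1.449 servings and 1.831 servings → $2.53.
quinoa + lentils: the both-tight solution has a negative serving — not a feasible corner.
black beans + lentils with both tight: 0.7391 servings and 1.87 servings → $1.43.
So the least-cost plan costs $1.43.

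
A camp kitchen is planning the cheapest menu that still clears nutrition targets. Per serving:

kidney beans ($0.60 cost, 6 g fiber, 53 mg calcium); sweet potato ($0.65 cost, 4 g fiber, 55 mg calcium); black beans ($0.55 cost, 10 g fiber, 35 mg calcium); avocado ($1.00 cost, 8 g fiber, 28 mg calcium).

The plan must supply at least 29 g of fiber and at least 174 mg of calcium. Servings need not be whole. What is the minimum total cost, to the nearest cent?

$2.21

The cheapest plan sits at a corner of the feasible region — with two constraints it uses at most two foods.
kidney beans only: max(29/6, 174/53) = 4.833 servings → $2.90.
sweet potato only: max(29/4, 174/55) = 7.25 servings → $4.71.
black beans only: max(29/10, 174/35) = 4.971 servings → $2.73.
avocado only: max(29/8, 174/28) = 6.214 servings → $6.21.
kidney beans + sweet potato with both targets exact would need a negative amount; discard.
kidney beans + black beans with both tight: 2.266 servings and 1.541 servings → $2.21.
kidney beans + avocado with both tight: 2.266 servings and 1.926 servings → $3.29.
sweet potato + black beans with both tight: 1.768 servings and 2.193 servings → $2.36.
sweet potato + avocado with both tight: 1.768 servings and 2.741 servings → $3.89.
black beans + avocado (both tight): parallel constraints — no distinct corner.
Cheapest feasible corner: $2.21.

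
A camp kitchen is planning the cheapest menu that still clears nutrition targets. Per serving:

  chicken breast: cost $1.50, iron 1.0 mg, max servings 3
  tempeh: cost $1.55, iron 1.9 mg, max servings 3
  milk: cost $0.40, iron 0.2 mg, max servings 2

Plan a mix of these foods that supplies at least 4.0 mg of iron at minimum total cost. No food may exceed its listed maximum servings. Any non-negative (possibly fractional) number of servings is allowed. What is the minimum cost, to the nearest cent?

Cost per mg of iron: tempeh $0.8158, chicken breast $1.5000, milk $2.0000.
Take 2.105 servings of tempeh: +4.0 mg iron for $3.26 (total $3.26, still need 0.0 mg).
Filling from the cheapest source first is optimal under one linear minimum: $3.26.

$3.26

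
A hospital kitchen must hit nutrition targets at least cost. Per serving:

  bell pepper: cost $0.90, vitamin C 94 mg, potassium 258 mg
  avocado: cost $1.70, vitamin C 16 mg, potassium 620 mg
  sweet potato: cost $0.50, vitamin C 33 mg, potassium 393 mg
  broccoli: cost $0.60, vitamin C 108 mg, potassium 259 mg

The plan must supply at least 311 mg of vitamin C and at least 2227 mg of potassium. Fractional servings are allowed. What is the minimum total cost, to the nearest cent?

$3.22

Compare the cost at each extreme point of the feasible region.
bell pepper only: max(311/94, 2227/258) = 8.632 servings → $7.77.
avocado only: max(311/16, 2227/620) = 19.44 servings → $33.04.
sweet potato only: max(311/33, 2227/393) = 9.424 servings → $4.71.
broccoli only: max(311/108, 2227/259) = 8.598 servings → $5.16.
bell pepper + avocado with both tight: 2.903 servings and 2.384 servings → $6.67.
bell pepper + sweet potato with both tight: 1.714 servings and 4.541 servings → $3.81.
bell pepper + broccoli: the both-tight solution has a negative serving — not a feasible corner.
avocado + sweet potato with both targets exact would need a negative amount; discard.
avocado + broccoli with both tight: 2.547 servings and 2.502 servings → $5.83.
sweet potato + broccoli with both tight: 4.719 servings and 1.438 servings → $3.22.
So the least-cost plan costs $3.22.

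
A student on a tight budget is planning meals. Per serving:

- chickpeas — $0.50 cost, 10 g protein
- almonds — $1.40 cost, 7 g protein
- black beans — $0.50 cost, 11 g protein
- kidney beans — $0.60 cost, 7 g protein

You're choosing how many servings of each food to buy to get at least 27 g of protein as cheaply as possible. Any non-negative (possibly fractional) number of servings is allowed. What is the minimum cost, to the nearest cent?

$1.23

Cost per g of protein: black beans $0.0455, chickpeas $0.0500, kidney beans $0.0857, almonds $0.2000.
With no serving limits, use only black beans: 27 g / 11 g = 2.455 servings × $0.50 = $1.23.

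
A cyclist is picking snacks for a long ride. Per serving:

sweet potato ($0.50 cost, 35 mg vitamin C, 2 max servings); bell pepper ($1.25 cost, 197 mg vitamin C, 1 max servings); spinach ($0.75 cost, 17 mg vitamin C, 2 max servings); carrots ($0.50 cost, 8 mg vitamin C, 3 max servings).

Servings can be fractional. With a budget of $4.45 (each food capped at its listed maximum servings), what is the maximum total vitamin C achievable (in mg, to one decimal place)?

Vitamin C per dollar: bell pepper 157.6, sweet potato 70, spinach 22.67, carrots 16.
Take 1 serving of bell pepper: spends $1.25, +197.0 mg vitamin C (running total 197.0 mg).
Take 2 servings of sweet potato: spends $1.00, +70.0 mg vitamin C (running total 267.0 mg).
Take 2 servings of spinach: spends $1.50, +34.0 mg vitamin C (running total 301.0 mg).
Take 1.4 servings of carrots: spends $0.70, +11.2 mg vitamin C (running total 312.2 mg).
Filling greedily by vitamin C-per-dollar is optimal for one linear limit, giving 312.2 mg.

312.2 mg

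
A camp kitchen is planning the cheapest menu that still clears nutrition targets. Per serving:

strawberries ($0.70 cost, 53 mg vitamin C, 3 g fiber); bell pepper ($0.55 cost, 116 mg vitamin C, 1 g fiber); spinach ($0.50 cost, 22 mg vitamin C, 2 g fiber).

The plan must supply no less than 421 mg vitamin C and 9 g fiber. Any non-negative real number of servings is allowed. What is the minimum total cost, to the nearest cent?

$2.94

This is a tiny linear program; its minimum lies at a vertex of the feasible set. List the vertices and price them.
strawberries only: max(421/53, 9/3) = 7.943 servings → $5.56.
bell pepper only: max(421/116, 9/1) = 9 servings → $4.95.
spinach only: max(421/22, 9/2) = 19.14 servings → $9.57.
strawberries + bell pepper with both tight: 2.112 servings and 2.664 servings → $2.94.
strawberries + spinach: the both-tight solution has a negative serving — not a feasible corner.
bell pepper + spinach with both tight: 3.067 servings and 2.967 servings → $3.17.
Cheapest feasible corner: $2.94.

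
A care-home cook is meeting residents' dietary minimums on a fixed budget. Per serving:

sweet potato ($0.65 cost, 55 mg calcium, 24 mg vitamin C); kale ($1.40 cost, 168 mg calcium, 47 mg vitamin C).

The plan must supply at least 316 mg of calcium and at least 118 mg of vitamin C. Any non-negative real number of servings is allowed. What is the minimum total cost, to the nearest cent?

$3.29

Compare the cost at each extreme point of the feasible region.
sweet potato only: max(316/55, 118/24) = 5.745 servings → $3.73.
kale only: max(316/168, 118/47) = 2.511 servings → $3.51.
sweet potato + kale with both tight: 3.436 servings and 0.756 servings → $3.29.
The minimum over all feasible corners is $3.29.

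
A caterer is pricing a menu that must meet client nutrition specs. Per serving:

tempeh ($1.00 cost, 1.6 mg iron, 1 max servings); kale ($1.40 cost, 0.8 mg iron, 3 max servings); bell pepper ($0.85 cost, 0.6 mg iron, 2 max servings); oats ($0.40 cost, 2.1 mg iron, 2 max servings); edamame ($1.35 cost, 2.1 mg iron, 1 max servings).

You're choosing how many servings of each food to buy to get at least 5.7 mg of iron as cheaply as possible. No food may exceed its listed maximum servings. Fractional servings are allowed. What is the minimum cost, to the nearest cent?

Cost per mg of iron: oats $0.1905, tempeh $0.6250, edamame $0.6429, bell pepper $1.4167, kale $1.7500.
Take 2 servings of oats: +4.2 mg iron for $0.80 (total $0.80, still need 1.5 mg).
Take 0.9375 servings of tempeh: +1.5 mg iron for $0.94 (total $1.74, still need 0.0 mg).
Greedy by cheapest-per-mg is optimal for a single linear constraint, so the minimum cost is $1.74.

$1.74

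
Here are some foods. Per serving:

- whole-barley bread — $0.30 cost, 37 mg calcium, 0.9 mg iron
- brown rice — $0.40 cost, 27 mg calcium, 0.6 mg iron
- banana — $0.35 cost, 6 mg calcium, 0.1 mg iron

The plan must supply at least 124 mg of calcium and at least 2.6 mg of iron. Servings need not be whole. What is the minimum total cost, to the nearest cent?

$1.01

At the optimum either one food covers both requirements or two foods hit both targets exactly; no other combination can be cheaper.
whole-barley bread only: max(124/37, 2.6/0.9) = 3.351 servings → $1.01.
brown rice only: max(124/27, 2.6/0.6) = 4.593 servings → $1.84.
banana only: max(124/6, 2.6/0.1) = 26 servings → $9.10.
whole-barley bread + brown rice: intersection lies outside the first quadrant.
whole-barley bread + banana with both tight: 1.882 servings and 9.059 servings → $3.74.
brown rice + banana with both tight: 3.556 servings and 4.667 servings → $3.06.
Cheapest feasible corner: $1.01.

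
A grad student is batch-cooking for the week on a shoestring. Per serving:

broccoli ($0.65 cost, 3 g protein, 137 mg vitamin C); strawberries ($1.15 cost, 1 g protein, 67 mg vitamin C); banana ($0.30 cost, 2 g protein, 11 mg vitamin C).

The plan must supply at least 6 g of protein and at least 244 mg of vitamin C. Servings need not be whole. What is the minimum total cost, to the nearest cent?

$1.25

With two linear requirements the optimum uses one or two foods; enumerate the corners.
broccoli only: max(6/3, 244/137) = 2 servings → $1.30.
strawberries only: max(6/1, 244/67) = 6 servings → $6.90.
banana only: max(6/2, 244/11) = 22.18 servings → $6.65.
broccoli + strawberries: intersection lies outside the first quadrant.
broccoli + banana with both tight: 1.751 servings and 0.3734 servings → $1.25.
strawberries + banana with both tight: 3.431 servings and 1.285 servings → $4.33.
The minimum over all feasible corners is $1.25.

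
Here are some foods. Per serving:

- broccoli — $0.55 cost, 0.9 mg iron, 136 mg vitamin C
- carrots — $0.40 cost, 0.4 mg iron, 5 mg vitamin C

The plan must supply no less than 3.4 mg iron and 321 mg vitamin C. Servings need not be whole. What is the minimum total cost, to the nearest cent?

$2.08

Check every corner: each single food scaled to meet both minima, and each pair solved so both constraints bind.
broccoli only: max(3.4/0.9, 321/136) = 3.778 servings → $2.08.
carrots only: max(3.4/0.4, 321/5) = 64.2 servings → $25.68.
broccoli + carrots with both tight: 2.232 servings and 3.477 servings → $2.62.
Cheapest feasible corner: $2.08.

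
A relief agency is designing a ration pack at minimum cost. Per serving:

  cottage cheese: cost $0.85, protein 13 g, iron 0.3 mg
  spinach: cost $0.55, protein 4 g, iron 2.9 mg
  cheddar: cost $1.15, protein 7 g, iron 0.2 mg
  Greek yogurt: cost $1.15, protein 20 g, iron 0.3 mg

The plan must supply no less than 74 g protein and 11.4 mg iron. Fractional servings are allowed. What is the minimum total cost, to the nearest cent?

$5.41

Two binding constraints pin down two serving amounts, so the optimal mix uses at most two foods. The candidates are each food alone (scaled to the tighter of protein/iron) and each pair with both constraints tight.
cottage cheese only: max(74/13, 11.4/0.3) = 38 servings → $32.30.
spinach only: max(74/4, 11.4/2.9) = 18.5 servings → $10.18.
cheddar only: max(74/7, 11.4/0.2) = 57 servings → $65.55.
Greek yogurt only: max(74/20, 11.4/0.3) = 38 servings → $43.70.
cottage cheese + spinach with both tight: 4.63 servings and 3.452 servings → $5.83.
cottage cheese + cheddar: the both-tight solution has a negative serving — not a feasible corner.
cottage cheese + Greek yogurt: intersection lies outside the first quadrant.
spinach + cheddar with both tight: 3.333 servings and 8.667 servings → $11.80.
spinach + Greek yogurt with both tight: 3.623 servings and 2.975 servings → $5.41.
cheddar + Greek yogurt: intersection lies outside the first quadrant.
The minimum over all feasible corners is $5.41.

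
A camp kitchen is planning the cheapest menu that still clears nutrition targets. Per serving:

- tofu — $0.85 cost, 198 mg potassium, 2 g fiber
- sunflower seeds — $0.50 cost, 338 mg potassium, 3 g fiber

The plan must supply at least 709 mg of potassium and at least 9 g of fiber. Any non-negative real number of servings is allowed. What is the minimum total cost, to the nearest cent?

With two linear requirements the optimum uses one or two foods; enumerate the corners.
tofu only: max(709/198, 9/2) = 4.5 servings → $3.83.
sunflower seeds only: max(709/338, 9/3) = 3 servings → $1.50.
tofu + sunflower seeds: intersection lies outside the first quadrant.
Cheapest feasible corner: $1.50.

$1.50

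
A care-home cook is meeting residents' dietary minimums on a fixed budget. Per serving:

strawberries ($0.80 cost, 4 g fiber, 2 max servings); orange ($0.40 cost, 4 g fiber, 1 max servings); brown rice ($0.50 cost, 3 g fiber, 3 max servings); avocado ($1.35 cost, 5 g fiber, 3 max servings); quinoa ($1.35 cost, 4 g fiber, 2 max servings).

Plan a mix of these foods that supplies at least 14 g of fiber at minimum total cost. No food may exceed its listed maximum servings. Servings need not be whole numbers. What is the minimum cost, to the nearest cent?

$2.10

Cost per g of fiber: orange $0.1000, brown rice $0.1667, strawberries $0.2000, avocado $0.2700, quinoa $0.3375.
Take 1 serving of orange: +4.0 g fiber for $0.40 (total $0.40, still need 10.0 g).
Take 3 servings of brown rice: +9.0 g fiber for $1.50 (total $1.90, still need 1.0 g).
Take 0.25 servings of strawberries: +1.0 g fiber for $0.20 (total $2.10, still need 0.0 g).
Filling from the cheapest source first is optimal under one linear minimum: $2.10.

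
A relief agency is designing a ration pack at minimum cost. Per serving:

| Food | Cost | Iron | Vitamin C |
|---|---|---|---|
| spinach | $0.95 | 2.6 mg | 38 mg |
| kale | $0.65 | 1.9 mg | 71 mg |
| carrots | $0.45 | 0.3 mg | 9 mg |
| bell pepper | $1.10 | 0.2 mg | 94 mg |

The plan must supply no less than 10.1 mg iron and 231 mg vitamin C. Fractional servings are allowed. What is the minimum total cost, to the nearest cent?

For a min-cost LP with two ≥-constraints, a basic feasible solution has at most two positive variables.
spinach only: max(10.1/2.6, 231/38) = 6.079 servings → $5.78.
kale only: max(10.1/1.9, 231/71) = 5.316 servings → $3.46.
carrots only: max(10.1/0.3, 231/9) = 33.67 servings → $15.15.
bell pepper only: max(10.1/0.2, 231/94) = 50.5 servings → $55.55.
spinach + kale with both tight: 2.475 servings and 1.929 servings → $3.61.
spinach + carrots with both tight: 1.8 servings and 18.07 servings → $9.84.
spinach + bell pepper with both tight: 3.814 servings and 0.9155 servings → $4.63.
kale + carrots: intersection lies outside the first quadrant.
kale + bell pepper: the both-tight solution has a negative serving — not a feasible corner.
carrots + bell pepper with both targets exact would need a negative amount; discard.
The minimum over all feasible corners is $3.46.

$3.46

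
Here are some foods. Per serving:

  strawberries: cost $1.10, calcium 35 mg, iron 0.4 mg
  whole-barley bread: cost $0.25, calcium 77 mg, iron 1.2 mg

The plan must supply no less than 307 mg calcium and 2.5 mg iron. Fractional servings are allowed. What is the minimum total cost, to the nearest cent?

The cheapest plan sits at a corner of the feasible region — with two constraints it uses at most two foods.
strawberries only: max(307/35, 2.5/0.4) = 8.771 servings → $9.65.
whole-barley bread only: max(307/77, 2.5/1.2) = 3.987 servings → $1.00.
strawberries + whole-barley bread with both targets exact would need a negative amount; discard.
The minimum over all feasible corners is $1.00.

$1.00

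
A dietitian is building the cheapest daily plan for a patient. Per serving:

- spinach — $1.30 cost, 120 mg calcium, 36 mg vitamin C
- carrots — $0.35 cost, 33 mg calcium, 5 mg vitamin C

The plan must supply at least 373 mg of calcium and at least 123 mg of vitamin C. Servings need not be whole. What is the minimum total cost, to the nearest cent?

Check every corner: each single food scaled to meet both minima, and each pair solved so both constraints bind.
spinach only: max(373/120, 123/36) = 3.417 servings → $4.44.
carrots only: max(373/33, 123/5) = 24.6 servings → $8.61.
spinach + carrots: the both-tight solution has a negative serving — not a feasible corner.
The minimum over all feasible corners is $4.44.

$4.44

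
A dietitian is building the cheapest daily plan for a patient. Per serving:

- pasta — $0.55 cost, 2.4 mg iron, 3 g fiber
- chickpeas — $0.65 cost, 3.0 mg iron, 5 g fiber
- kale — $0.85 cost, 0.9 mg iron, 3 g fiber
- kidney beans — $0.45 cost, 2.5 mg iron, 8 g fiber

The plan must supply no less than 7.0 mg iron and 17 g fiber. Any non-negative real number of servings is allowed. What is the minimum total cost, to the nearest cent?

$1.26

An LP optimum is at a vertex; with two nutrient constraints at most two foods are used. Check each candidate.
pasta only: max(7.0/2.4, 17/3) = 5.667 servings → $3.12.
chickpeas only: max(7.0/3.0, 17/5) = 3.4 servings → $2.21.
kale only: max(7.0/0.9, 17/3) = 7.778 servings → $6.61.
kidney beans only: max(7.0/2.5, 17/8) = 2.8 servings → $1.26.
pasta + chickpeas: the both-tight solution has a negative serving — not a feasible corner.
pasta + kale with both tight: 1.267 servings and 4.4 servings → $4.44.
pasta + kidney beans with both tight: 1.154 servings and 1.692 servings → $1.40.
chickpeas + kale with both tight: 1.267 servings and 3.556 servings → $3.85.
chickpeas + kidney beans with both tight: 1.174 servings and 1.391 servings → $1.39.
kale + kidney beans with both targets exact would need a negative amount; discard.
Cheapest feasible corner: $1.26.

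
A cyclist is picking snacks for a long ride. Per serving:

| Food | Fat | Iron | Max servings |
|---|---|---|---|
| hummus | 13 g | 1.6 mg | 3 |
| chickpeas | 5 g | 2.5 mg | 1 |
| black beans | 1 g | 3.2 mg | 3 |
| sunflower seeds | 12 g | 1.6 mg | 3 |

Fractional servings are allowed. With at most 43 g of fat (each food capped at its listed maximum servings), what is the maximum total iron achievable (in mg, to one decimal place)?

16.8 mg

Iron per g fat: black beans 3.2, chickpeas 0.5, sunflower seeds 0.1333, hummus 0.1231.
Take 3 servings of black beans: uses 3 g fat, +9.6 mg iron (running total 9.6 mg).
Take 1 serving of chickpeas: uses 5 g fat, +2.5 mg iron (running total 12.1 mg).
Take 2.917 servings of sunflower seeds: uses 35 g fat, +4.7 mg iron (running total 16.8 mg).
Greedy by best ratio exhausts the fat allowance optimally: 16.8 mg.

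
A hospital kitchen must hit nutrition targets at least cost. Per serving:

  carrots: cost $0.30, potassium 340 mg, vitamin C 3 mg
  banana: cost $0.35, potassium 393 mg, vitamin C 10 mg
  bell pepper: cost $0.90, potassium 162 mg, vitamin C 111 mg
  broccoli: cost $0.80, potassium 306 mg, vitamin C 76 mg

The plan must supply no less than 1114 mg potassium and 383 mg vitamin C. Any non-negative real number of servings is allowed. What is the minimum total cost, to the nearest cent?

carrots only: max(1114/340, 383/3) = 127.7 servings → $38.30.
banana only: max(1114/393, 383/10) = 38.3 servings → $13.40.
bell pepper only: max(1114/162, 383/111) = 6.877 servings → $6.19.
broccoli only: max(1114/306, 383/76) = 5.039 servings → $4.03.
carrots + banana with both targets exact would need a negative amount; discard.
carrots + bell pepper with both tight: 1.654 servings and 3.406 servings → $3.56.
carrots + broccoli: intersection lies outside the first quadrant.
banana + bell pepper with both tight: 1.467 servings and 3.318 servings → $3.50.
banana + broccoli: intersection lies outside the first quadrant.
bell pepper + broccoli with both tight: 1.502 servings and 2.845 servings → $3.63.
The minimum over all feasible corners is $3.50.

$3.50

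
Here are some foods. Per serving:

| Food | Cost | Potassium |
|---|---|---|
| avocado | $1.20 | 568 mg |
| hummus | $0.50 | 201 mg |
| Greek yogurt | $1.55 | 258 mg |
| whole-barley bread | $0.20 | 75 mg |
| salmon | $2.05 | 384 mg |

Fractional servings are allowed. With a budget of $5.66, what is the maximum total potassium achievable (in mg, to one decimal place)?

Potassium per dollar: avocado 473.3, hummus 402, whole-barley bread 375, salmon 187.3, Greek yogurt 166.5.
With no serving limits, spend the whole cost allowance on avocado: $5.66 / $1.20 × 568 mg = 2679.1 mg.

2679.1 mg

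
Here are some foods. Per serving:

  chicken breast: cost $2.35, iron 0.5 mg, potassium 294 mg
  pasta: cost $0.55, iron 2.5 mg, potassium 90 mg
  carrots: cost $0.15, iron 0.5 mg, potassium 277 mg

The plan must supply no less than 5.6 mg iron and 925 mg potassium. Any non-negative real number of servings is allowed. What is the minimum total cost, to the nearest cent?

Minimising a linear cost over {iron ≥ 5.6, potassium ≥ 925, servings ≥ 0} — the optimum is at a vertex, using one or two foods.
chicken breast only: max(5.6/0.5, 925/294) = 11.2 servings → $26.32.
pasta only: max(5.6/2.5, 925/90) = 10.28 servings → $5.65.
carrots only: max(5.6/0.5, 925/277) = 11.2 servings → $1.68.
chicken breast + pasta with both tight: 2.621 servings and 1.716 servings → $7.10.
chicken breast + carrots: intersection lies outside the first quadrant.
pasta + carrots with both tight: 1.681 servings and 2.793 servings → $1.34.
So the least-cost plan costs $1.34.

$1.34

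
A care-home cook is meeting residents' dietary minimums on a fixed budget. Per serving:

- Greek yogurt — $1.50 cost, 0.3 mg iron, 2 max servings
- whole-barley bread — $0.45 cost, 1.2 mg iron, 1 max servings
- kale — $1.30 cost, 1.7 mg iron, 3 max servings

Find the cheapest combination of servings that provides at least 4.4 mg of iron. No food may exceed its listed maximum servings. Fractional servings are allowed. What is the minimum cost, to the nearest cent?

Cost per mg of iron: whole-barley bread $0.3750, kale $0.7647, Greek yogurt $5.0000.
Take 1 serving of whole-barley bread: +1.2 mg iron for $0.45 (total $0.45, still need 3.2 mg).
Take 1.882 servings of kale: +3.2 mg iron for $2.45 (total $2.90, still need 0.0 mg).
Filling from the cheapest source first is optimal under one linear minimum: $2.90.

$2.90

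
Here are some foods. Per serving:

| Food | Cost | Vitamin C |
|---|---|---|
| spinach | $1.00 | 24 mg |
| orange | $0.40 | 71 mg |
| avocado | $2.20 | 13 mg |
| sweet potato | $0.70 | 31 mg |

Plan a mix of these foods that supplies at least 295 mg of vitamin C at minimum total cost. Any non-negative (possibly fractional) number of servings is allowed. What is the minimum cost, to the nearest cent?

Cost per mg of vitamin C: orange $0.0056, sweet potato $0.0226, spinach $0.0417, avocado $0.1692.
With no serving limits, use only orange: 295 mg / 71 mg = 4.155 servings × $0.40 = $1.66.

$1.66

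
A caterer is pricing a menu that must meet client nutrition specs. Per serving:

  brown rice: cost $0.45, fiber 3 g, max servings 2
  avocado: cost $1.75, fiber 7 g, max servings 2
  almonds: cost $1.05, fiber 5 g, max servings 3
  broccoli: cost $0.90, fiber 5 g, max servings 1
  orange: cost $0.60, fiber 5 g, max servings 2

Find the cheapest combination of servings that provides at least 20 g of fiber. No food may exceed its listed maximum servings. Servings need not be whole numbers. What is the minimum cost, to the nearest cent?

$2.82

Cost per g of fiber: orange $0.1200, brown rice $0.1500, broccoli $0.1800, almonds $0.2100, avocado $0.2500.
Take 2 servings of orange: +10.0 g fiber for $1.20 (total $1.20, still need 10.0 g).
Take 2 servings of brown rice: +6.0 g fiber for $0.90 (total $2.10, still need 4.0 g).
Take 0.8 servings of broccoli: +4.0 g fiber for $0.72 (total $2.82, still need 0.0 g).
Greedy by cheapest-per-g is optimal for a single linear constraint, so the minimum cost is $2.82.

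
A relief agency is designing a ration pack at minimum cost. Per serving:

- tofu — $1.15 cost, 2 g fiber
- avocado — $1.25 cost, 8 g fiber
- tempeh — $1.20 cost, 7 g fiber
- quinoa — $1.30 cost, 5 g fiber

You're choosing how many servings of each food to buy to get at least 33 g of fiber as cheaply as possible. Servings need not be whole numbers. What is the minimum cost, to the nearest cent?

$5.16

Cost per g of fiber: avocado $0.1562, tempeh $0.1714, quinoa $0.2600, tofu $0.5750.
With no serving limits, use only avocado: 33 g / 8 g = 4.125 servings × $1.25 = $5.16.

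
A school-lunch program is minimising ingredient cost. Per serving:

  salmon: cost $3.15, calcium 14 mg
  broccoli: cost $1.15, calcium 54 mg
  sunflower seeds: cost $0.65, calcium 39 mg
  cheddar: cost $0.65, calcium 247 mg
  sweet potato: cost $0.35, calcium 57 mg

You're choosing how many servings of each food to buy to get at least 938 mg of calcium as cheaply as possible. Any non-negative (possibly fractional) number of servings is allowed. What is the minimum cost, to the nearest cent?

$2.47

Cost per mg of calcium: cheddar $0.0026, sweet potato $0.0061, sunflower seeds $0.0167, broccoli $0.0213, salmon $0.2250.
With no serving limits, use only cheddar: 938 mg / 247 mg = 3.798 servings × $0.65 = $2.47.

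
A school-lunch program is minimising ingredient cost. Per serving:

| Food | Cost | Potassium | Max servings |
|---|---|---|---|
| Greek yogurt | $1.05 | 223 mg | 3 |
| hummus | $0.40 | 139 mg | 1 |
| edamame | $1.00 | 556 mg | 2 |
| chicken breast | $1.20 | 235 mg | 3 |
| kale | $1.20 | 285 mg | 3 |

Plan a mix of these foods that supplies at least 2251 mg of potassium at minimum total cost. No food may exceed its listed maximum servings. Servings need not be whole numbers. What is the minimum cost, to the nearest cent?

$6.68

Cost per mg of potassium: edamame $0.0018, hummus $0.0029, kale $0.0042, Greek yogurt $0.0047, chicken breast $0.0051.
Take 2 servings of edamame: +1112.0 mg potassium for $2.00 (total $2.00, still need 1139.0 mg).
Take 1 serving of hummus: +139.0 mg potassium for $0.40 (total $2.40, still need 1000.0 mg).
Take 3 servings of kale: +855.0 mg potassium for $3.60 (total $6.00, still need 145.0 mg).
Take 0.6502 servings of Greek yogurt: +145.0 mg potassium for $0.68 (total $6.68, still need 0.0 mg).
Filling from the cheapest source first is optimal under one linear minimum: $6.68.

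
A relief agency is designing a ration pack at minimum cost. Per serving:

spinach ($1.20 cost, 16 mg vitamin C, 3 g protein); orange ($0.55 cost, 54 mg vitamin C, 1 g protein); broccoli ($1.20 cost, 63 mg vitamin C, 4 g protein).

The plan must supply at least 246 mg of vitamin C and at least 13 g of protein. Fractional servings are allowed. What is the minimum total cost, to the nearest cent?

For a min-cost LP with two ≥-constraints, a basic feasible solution has at most two positive variables.
spinach only: max(246/16, 13/3) = 15.38 servings → $18.45.
orange only: max(246/54, 13/1) = 13 servings → $7.15.
broccoli only: max(246/63, 13/4) = 3.905 servings → $4.69.
spinach + orange with both tight: 3.123 servings and 3.63 servings → $5.74.
spinach + broccoli with both targets exact would need a negative amount; discard.
orange + broccoli with both tight: 1.078 servings and 2.98 servings → $4.17.
Cheapest feasible corner: $4.17.

$4.17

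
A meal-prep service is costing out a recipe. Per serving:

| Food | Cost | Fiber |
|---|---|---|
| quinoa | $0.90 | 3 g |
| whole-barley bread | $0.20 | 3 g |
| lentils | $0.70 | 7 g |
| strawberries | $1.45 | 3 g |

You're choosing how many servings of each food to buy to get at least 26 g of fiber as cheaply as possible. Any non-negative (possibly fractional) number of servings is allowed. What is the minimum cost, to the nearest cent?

Cost per g of fiber: whole-barley bread $0.0667, lentils $0.1000, quinoa $0.3000, strawberries $0.4833.
With no serving limits, use only whole-barley bread: 26 g / 3 g = 8.667 servings × $0.20 = $1.73.

$1.73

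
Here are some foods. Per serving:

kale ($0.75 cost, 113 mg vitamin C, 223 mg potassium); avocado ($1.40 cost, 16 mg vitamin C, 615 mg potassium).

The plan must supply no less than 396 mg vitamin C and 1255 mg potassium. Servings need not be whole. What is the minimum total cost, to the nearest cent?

kale only: max(396/113, 1255/223) = 5.628 servings → $4.22.
avocado only: max(396/16, 1255/615) = 24.75 servings → $34.65.
kale + avocado with both tight: 3.39 servings and 0.8116 servings → $3.68.
So the least-cost plan costs $3.68.

$3.68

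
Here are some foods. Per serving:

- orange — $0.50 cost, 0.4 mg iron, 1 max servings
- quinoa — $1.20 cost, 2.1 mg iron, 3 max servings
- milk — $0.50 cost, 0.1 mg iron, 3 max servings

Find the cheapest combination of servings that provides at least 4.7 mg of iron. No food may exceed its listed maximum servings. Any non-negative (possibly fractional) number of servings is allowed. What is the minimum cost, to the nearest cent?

$2.69

Cost per mg of iron: quinoa $0.5714, orange $1.2500, milk $5.0000.
Take 2.238 servings of quinoa: +4.7 mg iron for $2.69 (total $2.69, still need 0.0 mg).
Greedy by cheapest-per-mg is optimal for a single linear constraint, so the minimum cost is $2.69.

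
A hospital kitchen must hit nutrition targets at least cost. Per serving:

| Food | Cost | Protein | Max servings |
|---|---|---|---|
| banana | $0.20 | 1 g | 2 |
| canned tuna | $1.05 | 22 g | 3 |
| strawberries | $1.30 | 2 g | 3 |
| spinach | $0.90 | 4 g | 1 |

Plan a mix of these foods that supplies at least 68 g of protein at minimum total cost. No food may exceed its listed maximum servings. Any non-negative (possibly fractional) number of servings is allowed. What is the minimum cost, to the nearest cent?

Cost per g of protein: canned tuna $0.0477, banana $0.2000, spinach $0.2250, strawberries $0.6500.
Take 3 servings of canned tuna: +66.0 g protein for $3.15 (total $3.15, still need 2.0 g).
Take 2 servings of banana: +2.0 g protein for $0.40 (total $3.55, still need 0.0 g).
Greedy by cheapest-per-g is optimal for a single linear constraint, so the minimum cost is $3.55.

$3.55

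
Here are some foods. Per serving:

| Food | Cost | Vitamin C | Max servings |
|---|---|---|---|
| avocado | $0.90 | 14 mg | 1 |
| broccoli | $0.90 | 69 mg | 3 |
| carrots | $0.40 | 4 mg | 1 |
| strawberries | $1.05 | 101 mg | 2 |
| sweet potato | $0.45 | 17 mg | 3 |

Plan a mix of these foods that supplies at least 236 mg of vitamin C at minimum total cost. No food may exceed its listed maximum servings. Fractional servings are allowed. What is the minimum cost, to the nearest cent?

Cost per mg of vitamin C: strawberries $0.0104, broccoli $0.0130, sweet potato $0.0265, avocado $0.0643, carrots $0.1000.
Take 2 servings of strawberries: +202.0 mg vitamin C for $2.10 (total $2.10, still need 34.0 mg).
Take 0.4928 servings of broccoli: +34.0 mg vitamin C for $0.44 (total $2.54, still need 0.0 mg).
Greedy by cheapest-per-mg is optimal for a single linear constraint, so the minimum cost is $2.54.

$2.54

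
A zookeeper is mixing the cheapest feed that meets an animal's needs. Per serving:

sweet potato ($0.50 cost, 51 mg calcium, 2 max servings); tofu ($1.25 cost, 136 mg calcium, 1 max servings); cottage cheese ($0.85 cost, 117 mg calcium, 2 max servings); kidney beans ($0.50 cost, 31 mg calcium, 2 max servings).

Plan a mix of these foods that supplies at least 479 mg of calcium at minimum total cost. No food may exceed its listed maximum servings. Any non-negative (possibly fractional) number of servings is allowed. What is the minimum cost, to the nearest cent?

Cost per mg of calcium: cottage cheese $0.0073, tofu $0.0092, sweet potato $0.0098, kidney beans $0.0161.
Take 2 servings of cottage cheese: +234.0 mg calcium for $1.70 (total $1.70, still need 245.0 mg).
Take 1 serving of tofu: +136.0 mg calcium for $1.25 (total $2.95, still need 109.0 mg).
Take 2 servings of sweet potato: +102.0 mg calcium for $1.00 (total $3.95, still need 7.0 mg).
Take 0.2258 servings of kidney beans: +7.0 mg calcium for $0.11 (total $4.06, still need 0.0 mg).
Filling from the cheapest source first is optimal under one linear minimum: $4.06.

$4.06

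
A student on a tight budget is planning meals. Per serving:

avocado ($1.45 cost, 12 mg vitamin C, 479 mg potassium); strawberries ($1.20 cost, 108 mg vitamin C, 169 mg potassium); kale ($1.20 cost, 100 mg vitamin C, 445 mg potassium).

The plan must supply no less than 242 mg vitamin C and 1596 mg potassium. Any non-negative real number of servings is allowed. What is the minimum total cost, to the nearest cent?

A basic optimal solution has at most two foods positive. Try each food alone and each pair with both targets met exactly.
avocado only: max(242/12, 1596/479) = 20.17 servings → $29.24.
strawberries only: max(242/108, 1596/169) = 9.444 servings → $11.33.
kale only: max(242/100, 1596/445) = 3.587 servings → $4.30.
avocado + strawberries with both tight: 2.645 servings and 1.947 servings → $6.17.
avocado + kale with both tight: 1.22 servings and 2.274 servings → $4.50.
strawberries + kale with both targets exact would need a negative amount; discard.
Cheapest feasible corner: $4.30.

$4.30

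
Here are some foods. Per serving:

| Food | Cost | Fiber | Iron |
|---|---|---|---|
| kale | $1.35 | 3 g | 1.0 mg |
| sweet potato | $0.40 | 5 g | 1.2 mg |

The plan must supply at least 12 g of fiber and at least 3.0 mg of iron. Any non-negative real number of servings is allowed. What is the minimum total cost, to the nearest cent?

The cheapest plan sits at a corner of the feasible region — with two constraints it uses at most two foods.
kale only: max(12/3, 3.0/1.0) = 4 servings → $5.40.
sweet potato only: max(12/5, 3.0/1.2) = 2.5 servings → $1.00.
kale + sweet potato with both tight: 0.4286 servings and 2.143 servings → $1.44.
So the least-cost plan costs $1.00.

$1.00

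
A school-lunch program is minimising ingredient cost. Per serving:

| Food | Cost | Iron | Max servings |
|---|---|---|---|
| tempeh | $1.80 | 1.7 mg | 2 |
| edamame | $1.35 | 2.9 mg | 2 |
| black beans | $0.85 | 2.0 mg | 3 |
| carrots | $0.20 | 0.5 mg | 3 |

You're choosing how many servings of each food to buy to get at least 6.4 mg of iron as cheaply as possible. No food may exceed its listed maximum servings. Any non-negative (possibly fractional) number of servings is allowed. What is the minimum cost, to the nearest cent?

Cost per mg of iron: carrots $0.4000, black beans $0.4250, edamame $0.4655, tempeh $1.0588.
Take 3 servings of carrots: +1.5 mg iron for $0.60 (total $0.60, still need 4.9 mg).
Take 2.45 servings of black beans: +4.9 mg iron for $2.08 (total $2.68, still need 0.0 mg).
Greedy by cheapest-per-mg is optimal for a single linear constraint, so the minimum cost is $2.68.

$2.68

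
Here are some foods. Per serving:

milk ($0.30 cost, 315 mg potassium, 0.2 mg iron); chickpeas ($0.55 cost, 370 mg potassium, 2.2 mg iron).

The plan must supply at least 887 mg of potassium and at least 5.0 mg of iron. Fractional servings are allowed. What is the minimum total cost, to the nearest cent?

$1.29

A basic optimal solution has at most two foods positive. Try each food alone and each pair with both targets met exactly.
milk only: max(887/315, 5.0/0.2) = 25 servings → $7.50.
chickpeas only: max(887/370, 5.0/2.2) = 2.397 servings → $1.32.
milk + chickpeas with both tight: 0.1638 servings and 2.258 servings → $1.29.
The minimum over all feasible corners is $1.29.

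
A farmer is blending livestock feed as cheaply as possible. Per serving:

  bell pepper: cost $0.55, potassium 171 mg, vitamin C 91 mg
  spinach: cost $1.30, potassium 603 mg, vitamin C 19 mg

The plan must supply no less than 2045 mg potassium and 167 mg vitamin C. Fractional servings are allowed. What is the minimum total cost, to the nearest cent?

$4.63

bell pepper only: max(2045/171, 167/91) = 11.96 servings → $6.58.
spinach only: max(2045/603, 167/19) = 8.789 servings → $11.43.
bell pepper + spinach with both tight: 1.198 servings and 3.052 servings → $4.63.
Cheapest feasible corner: $4.63.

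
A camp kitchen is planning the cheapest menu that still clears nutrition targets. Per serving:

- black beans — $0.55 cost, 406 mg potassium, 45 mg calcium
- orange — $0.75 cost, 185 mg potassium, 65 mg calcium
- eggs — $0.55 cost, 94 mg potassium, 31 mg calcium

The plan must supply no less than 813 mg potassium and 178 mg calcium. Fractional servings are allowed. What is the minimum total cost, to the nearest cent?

Compare the cost at each extreme point of the feasible region.
black beans only: max(813/406, 178/45) = 3.956 servings → $2.18.
orange only: max(813/185, 178/65) = 4.395 servings → $3.30.
eggs only: max(813/94, 178/31) = 8.649 servings → $4.76.
black beans + orange with both tight: 1.102 servings and 1.975 servings → $2.09.
black beans + eggs with both tight: 1.014 servings and 4.27 servings → $2.91.
orange + eggs with both targets exact would need a negative amount; discard.
So the least-cost plan costs $2.09.

$2.09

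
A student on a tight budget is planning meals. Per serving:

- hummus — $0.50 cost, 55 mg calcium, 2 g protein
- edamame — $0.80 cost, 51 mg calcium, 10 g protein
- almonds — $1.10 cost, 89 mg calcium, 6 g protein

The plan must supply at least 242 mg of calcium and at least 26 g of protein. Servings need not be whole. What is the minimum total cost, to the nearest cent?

At the optimum either one food covers both requirements or two foods hit both targets exactly; no other combination can be cheaper.
hummus only: max(242/55, 26/2) = 13 servings → $6.50.
edamame only: max(242/51, 26/10) = 4.745 servings → $3.80.
almonds only: max(242/89, 26/6) = 4.333 servings → $4.77.
hummus + edamame with both tight: 2.442 servings and 2.112 servings → $2.91.
hummus + almonds: intersection lies outside the first quadrant.
edamame + almonds with both tight: 1.476 servings and 1.873 servings → $3.24.
So the least-cost plan costs $2.91.

$2.91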